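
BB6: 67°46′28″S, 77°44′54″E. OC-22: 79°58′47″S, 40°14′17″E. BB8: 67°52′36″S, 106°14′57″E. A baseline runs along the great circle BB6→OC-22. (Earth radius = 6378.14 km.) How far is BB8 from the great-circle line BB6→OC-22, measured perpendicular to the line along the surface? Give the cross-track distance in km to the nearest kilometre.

1170 km

BB6: φ = -67.77444°, λ = +77.74833°
OC-22: φ = -79.97972°, λ = +40.23806°
BB8: φ = -67.87667°, λ = +106.24917°
δ₁₃ = central angle BB6→BB8 = 0.186092 rad  (haversine)
θ₁₃ = bearing BB6→BB8 = 103.768°,  θ₁₂ = bearing BB6→OC-22 = 203.410°
dₓₜ = R·arcsin(sin δ₁₃ · sin(θ₁₃ − θ₁₂)) = 6378.14·arcsin(0.18502·sin(-99.642°)) = -1169.963 km
|dₓₜ| = 1169.963 km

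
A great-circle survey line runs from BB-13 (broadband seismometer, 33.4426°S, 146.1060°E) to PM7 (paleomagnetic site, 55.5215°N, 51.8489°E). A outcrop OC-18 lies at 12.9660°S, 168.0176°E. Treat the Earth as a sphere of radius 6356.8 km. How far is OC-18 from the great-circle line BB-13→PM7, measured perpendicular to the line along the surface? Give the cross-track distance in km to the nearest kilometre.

3172 km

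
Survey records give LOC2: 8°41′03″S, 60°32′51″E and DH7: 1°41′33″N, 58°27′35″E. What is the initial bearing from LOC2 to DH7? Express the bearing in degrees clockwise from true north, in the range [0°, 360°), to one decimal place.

348.6°

LOC2: φ = -8.68417°, λ = +60.54750°
DH7: φ = +1.69250°, λ = +58.45972°
Δλ = -2.0878°
y = sin Δλ · cos φ₂ = -0.036415
x = cos φ₁ sin φ₂ − sin φ₁ cos φ₂ cos Δλ = 0.180018
θ = atan2(y, x) = -11.4356° → 348.5644° (mod 360°)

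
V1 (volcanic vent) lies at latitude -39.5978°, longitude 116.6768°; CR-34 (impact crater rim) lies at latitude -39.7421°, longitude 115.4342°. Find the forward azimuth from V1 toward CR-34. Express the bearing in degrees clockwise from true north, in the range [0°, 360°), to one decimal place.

261.0°

Δλ = -1.2426°
y = sin Δλ · cos φ₂ = -0.016675
x = cos φ₁ sin φ₂ − sin φ₁ cos φ₂ cos Δλ = -0.002634
θ = atan2(y, x) = -98.9756° → 261.0244° (mod 360°)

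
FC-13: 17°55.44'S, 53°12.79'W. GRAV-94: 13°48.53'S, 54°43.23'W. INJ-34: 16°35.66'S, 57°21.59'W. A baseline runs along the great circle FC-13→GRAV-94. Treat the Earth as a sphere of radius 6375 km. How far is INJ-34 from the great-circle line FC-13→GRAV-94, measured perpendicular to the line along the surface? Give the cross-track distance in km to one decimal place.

FC-13: φ = -17.92400°, λ = -53.21317°
GRAV-94: φ = -13.80883°, λ = -54.72050°
INJ-34: φ = -16.59433°, λ = -57.35983°
δ₁₃ = central angle FC-13→INJ-34 = 0.072903 rad  (haversine)
θ₁₃ = bearing FC-13→INJ-34 = 287.938°,  θ₁₂ = bearing FC-13→GRAV-94 = 340.380°
dₓₜ = R·arcsin(sin δ₁₃ · sin(θ₁₃ − θ₁₂)) = 6375·arcsin(0.07284·sin(-52.442°)) = -368.311 km
|dₓₜ| = 368.311 km

368.3 km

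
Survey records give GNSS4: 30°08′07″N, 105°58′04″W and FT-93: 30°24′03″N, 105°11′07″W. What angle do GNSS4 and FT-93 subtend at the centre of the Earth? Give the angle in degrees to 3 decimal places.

GNSS4: φ = +30.13528°, λ = -105.96778°
FT-93: φ = +30.40083°, λ = -105.18528°
Δφ = 0.2656°,  Δλ = 0.7825°
a = sin²(Δφ/2) + cos φ₁ cos φ₂ sin²(Δλ/2) = 0.000040
c = 2·arcsin(√a) = 0.012673 rad = 0.7261°

0.726°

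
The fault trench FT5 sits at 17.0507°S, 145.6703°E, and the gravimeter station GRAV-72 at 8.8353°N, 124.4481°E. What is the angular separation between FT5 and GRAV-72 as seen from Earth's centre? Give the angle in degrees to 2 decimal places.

33.32°

Δφ = 25.8860°,  Δλ = -21.2222°
a = sin²(Δφ/2) + cos φ₁ cos φ₂ sin²(Δλ/2) = 0.082201
c = 2·arcsin(√a) = 0.581575 rad = 33.3218°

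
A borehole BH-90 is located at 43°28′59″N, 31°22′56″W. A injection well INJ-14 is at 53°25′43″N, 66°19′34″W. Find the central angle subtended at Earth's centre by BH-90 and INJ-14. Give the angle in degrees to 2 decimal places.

BH-90: φ = +43.48306°, λ = -31.38222°
INJ-14: φ = +53.42861°, λ = -66.32611°
Δφ = 9.9456°,  Δλ = -34.9439°
a = sin²(Δφ/2) + cos φ₁ cos φ₂ sin²(Δλ/2) = 0.046484
c = 2·arcsin(√a) = 0.434617 rad = 24.9017°

24.90°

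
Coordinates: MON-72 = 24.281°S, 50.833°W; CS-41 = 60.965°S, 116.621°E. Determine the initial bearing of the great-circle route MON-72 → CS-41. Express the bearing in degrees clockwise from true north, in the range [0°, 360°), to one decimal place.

Δλ = 167.4540°
y = sin Δλ · cos φ₂ = 0.105428
x = cos φ₁ sin φ₂ − sin φ₁ cos φ₂ cos Δλ = -0.991794
θ = atan2(y, x) = 173.9322° → 173.9322° (mod 360°)

173.9°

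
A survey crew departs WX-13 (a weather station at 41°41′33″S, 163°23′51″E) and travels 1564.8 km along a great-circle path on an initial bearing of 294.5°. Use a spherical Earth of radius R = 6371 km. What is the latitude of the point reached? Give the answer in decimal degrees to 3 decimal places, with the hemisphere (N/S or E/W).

34.742°S

WX-13: φ = -41.69250°, λ = +163.39750°
δ = d/R = 1564.8/6371 = 0.245613 rad
φ₂ = arcsin(sin φ₁ cos δ + cos φ₁ sin δ cos θ)
   = arcsin(-0.66513·0.96999 + 0.74673·0.24315·0.41469) = -34.74161°
λ₂ = λ₁ + atan2(sin θ sin δ cos φ₁, cos δ − sin φ₁ sin φ₂) = 147.77735°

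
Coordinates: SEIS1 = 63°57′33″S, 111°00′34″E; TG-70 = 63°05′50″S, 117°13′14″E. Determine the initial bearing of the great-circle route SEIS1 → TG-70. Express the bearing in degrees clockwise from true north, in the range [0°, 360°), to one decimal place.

75.5°

SEIS1: φ = -63.95917°, λ = +111.00944°
TG-70: φ = -63.09722°, λ = +117.22056°
Δλ = 6.2111°
y = sin Δλ · cos φ₂ = 0.048955
x = cos φ₁ sin φ₂ − sin φ₁ cos φ₂ cos Δλ = 0.012657
θ = atan2(y, x) = 75.5041° → 75.5041° (mod 360°)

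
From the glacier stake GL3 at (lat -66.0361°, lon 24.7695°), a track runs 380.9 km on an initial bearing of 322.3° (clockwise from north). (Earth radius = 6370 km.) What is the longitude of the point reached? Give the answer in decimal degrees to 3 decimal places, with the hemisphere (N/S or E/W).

δ = d/R = 380.9/6370 = 0.059796 rad
φ₂ = arcsin(sin φ₁ cos δ + cos φ₁ sin δ cos θ)
   = arcsin(-0.91380·0.99821 + 0.40616·0.05976·0.79122) = -63.24804°
λ₂ = λ₁ + atan2(sin θ sin δ cos φ₁, cos δ − sin φ₁ sin φ₂) = 20.11265°

20.113°E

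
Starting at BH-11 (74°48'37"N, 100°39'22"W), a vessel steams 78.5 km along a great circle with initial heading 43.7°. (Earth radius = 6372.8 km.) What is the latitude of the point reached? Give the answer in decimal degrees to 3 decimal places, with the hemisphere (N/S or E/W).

75.313°N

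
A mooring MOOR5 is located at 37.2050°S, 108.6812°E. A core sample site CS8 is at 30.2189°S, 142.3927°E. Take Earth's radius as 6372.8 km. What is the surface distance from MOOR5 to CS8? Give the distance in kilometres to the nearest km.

3196 km

Δφ = 6.9861°,  Δλ = 33.7115°
a = sin²(Δφ/2) + cos φ₁ cos φ₂ sin²(Δλ/2) = 0.061579
c = 2·arcsin(√a) = 0.501541 rad = 28.7362°
d = R·c = 6372.8 × 0.501541 = 3196.2 km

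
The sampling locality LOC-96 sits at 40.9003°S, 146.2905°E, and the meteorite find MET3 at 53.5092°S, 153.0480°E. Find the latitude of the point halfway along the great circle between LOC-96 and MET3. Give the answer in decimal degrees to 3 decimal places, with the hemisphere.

Bx = cos φ₂ cos Δλ = 0.590562,  By = cos φ₂ sin Δλ = 0.069976
φₘ = atan2(sin φ₁ + sin φ₂, √((cos φ₁ + Bx)² + By²)) = -47.25373°
λₘ = λ₁ + atan2(By, cos φ₁ + Bx) = 149.26561°

47.254°S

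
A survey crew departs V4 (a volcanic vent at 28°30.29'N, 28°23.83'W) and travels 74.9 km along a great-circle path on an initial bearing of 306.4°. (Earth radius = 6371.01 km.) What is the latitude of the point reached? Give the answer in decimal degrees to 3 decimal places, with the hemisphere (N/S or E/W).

28.903°N

V4: φ = +28.50483°, λ = -28.39717°
δ = d/R = 74.9/6371.01 = 0.011756 rad
φ₂ = arcsin(sin φ₁ cos δ + cos φ₁ sin δ cos θ)
   = arcsin(0.47723·0.99993 + 0.87878·0.01176·0.59342) = 28.90315°
λ₂ = λ₁ + atan2(sin θ sin δ cos φ₁, cos δ − sin φ₁ sin φ₂) = -29.01648°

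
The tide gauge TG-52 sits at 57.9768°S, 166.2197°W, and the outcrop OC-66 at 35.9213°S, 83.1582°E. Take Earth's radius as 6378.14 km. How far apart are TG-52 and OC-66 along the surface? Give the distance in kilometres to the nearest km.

7764 km

Δφ = 22.0555°,  Δλ = -110.6221°
a = sin²(Δφ/2) + cos φ₁ cos φ₂ sin²(Δλ/2) = 0.326921
c = 2·arcsin(√a) = 1.217323 rad = 69.7475°
d = R·c = 6378.14 × 1.217323 = 7764.3 km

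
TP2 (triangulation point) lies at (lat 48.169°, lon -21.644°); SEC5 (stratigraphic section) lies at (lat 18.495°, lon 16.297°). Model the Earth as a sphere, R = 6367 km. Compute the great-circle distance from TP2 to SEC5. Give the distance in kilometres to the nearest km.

4743 km

Δφ = -29.6740°,  Δλ = 37.9410°
a = sin²(Δφ/2) + cos φ₁ cos φ₂ sin²(Δλ/2) = 0.132412
c = 2·arcsin(√a) = 0.744870 rad = 42.6779°
d = R·c = 6367 × 0.744870 = 4742.6 km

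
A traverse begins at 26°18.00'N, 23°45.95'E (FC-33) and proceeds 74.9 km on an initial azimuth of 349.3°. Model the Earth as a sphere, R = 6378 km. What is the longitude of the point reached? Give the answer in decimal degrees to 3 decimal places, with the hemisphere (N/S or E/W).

FC-33: φ = +26.30000°, λ = +23.76583°
δ = d/R = 74.9/6378 = 0.011743 rad
φ₂ = arcsin(sin φ₁ cos δ + cos φ₁ sin δ cos θ)
   = arcsin(0.44307·0.99993 + 0.89649·0.01174·0.98261) = 26.96109°
λ₂ = λ₁ + atan2(sin θ sin δ cos φ₁, cos δ − sin φ₁ sin φ₂) = 23.62568°

23.626°E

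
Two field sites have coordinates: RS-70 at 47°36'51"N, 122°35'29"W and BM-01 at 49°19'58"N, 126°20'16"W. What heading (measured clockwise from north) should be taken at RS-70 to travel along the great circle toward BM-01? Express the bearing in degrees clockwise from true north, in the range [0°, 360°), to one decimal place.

RS-70: φ = +47.61417°, λ = -122.59139°
BM-01: φ = +49.33278°, λ = -126.33778°
Δλ = -3.7464°
y = sin Δλ · cos φ₂ = -0.042580
x = cos φ₁ sin φ₂ − sin φ₁ cos φ₂ cos Δλ = 0.031020
θ = atan2(y, x) = -53.9266° → 306.0734° (mod 360°)

306.1°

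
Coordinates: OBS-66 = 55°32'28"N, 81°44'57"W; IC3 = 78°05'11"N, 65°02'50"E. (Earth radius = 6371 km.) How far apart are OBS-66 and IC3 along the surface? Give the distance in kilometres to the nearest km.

4986 km

OBS-66: φ = +55.54111°, λ = -81.74917°
IC3: φ = +78.08639°, λ = +65.04722°
Δφ = 22.5453°,  Δλ = 146.7964°
a = sin²(Δφ/2) + cos φ₁ cos φ₂ sin²(Δλ/2) = 0.145481
c = 2·arcsin(√a) = 0.782664 rad = 44.8433°
d = R·c = 6371 × 0.782664 = 4986.3 km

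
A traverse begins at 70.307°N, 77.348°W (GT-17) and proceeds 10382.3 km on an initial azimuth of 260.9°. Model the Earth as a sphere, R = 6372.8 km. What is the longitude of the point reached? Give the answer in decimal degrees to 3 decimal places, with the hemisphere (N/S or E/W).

δ = d/R = 10382.3/6372.8 = 1.629158 rad
φ₂ = arcsin(sin φ₁ cos δ + cos φ₁ sin δ cos θ)
   = arcsin(0.94151·-0.05833 + 0.33698·0.99830·-0.15816) = -6.20711°
λ₂ = λ₁ + atan2(sin θ sin δ cos φ₁, cos δ − sin φ₁ sin φ₂) = -159.89232°

159.892°W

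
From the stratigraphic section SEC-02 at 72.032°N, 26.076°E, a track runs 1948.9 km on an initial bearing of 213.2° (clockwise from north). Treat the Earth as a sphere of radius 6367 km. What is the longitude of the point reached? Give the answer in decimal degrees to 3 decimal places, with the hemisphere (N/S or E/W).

8.905°E

δ = d/R = 1948.9/6367 = 0.306094 rad
φ₂ = arcsin(sin φ₁ cos δ + cos φ₁ sin δ cos θ)
   = arcsin(0.95123·0.95352 + 0.30849·0.30134·-0.83676) = 56.01971°
λ₂ = λ₁ + atan2(sin θ sin δ cos φ₁, cos δ − sin φ₁ sin φ₂) = 8.90527°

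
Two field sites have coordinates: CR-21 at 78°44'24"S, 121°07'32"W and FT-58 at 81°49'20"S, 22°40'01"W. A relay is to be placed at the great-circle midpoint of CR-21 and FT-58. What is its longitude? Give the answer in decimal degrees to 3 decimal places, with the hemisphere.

CR-21: φ = -78.74000°, λ = -121.12556°
FT-58: φ = -81.82222°, λ = -22.66694°
Bx = cos φ₂ cos Δλ = -0.020924,  By = cos φ₂ sin Δλ = 0.140698
φₘ = atan2(sin φ₁ + sin φ₂, √((cos φ₁ + Bx)² + By²)) = -83.51404°
λₘ = λ₁ + atan2(By, cos φ₁ + Bx) = -82.22063°

82.221°W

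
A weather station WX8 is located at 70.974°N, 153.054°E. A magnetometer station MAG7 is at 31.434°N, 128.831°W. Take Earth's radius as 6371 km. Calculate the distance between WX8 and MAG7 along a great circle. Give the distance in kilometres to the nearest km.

Δφ = -39.5400°,  Δλ = 78.1150°
a = sin²(Δφ/2) + cos φ₁ cos φ₂ sin²(Δλ/2) = 0.224844
c = 2·arcsin(√a) = 0.988059 rad = 56.6116°
d = R·c = 6371 × 0.988059 = 6294.9 km

6295 km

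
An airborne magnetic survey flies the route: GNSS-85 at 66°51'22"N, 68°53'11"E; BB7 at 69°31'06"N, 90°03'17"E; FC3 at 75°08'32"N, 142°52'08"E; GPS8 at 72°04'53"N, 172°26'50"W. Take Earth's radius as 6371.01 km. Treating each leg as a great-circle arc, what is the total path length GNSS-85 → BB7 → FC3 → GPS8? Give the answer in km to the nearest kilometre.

4138 km

GNSS-85: φ = +66.85611°, λ = +68.88639°
BB7: φ = +69.51833°, λ = +90.05472°
FC3: φ = +75.14222°, λ = +142.86889°
GPS8: φ = +72.08139°, λ = -172.44722°
GNSS-85→BB7: c = 0.144063 rad, d = 917.83 km
BB7→FC3: c = 0.284891 rad, d = 1815.05 km
FC3→GPS8: c = 0.220567 rad, d = 1405.24 km
Total = 917.83 + 1815.05 + 1405.24 = 4138.11 km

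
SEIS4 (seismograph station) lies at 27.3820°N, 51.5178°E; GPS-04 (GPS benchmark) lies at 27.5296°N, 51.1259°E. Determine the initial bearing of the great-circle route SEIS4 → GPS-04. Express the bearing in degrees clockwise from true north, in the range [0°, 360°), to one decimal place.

Δλ = -0.3919°
y = sin Δλ · cos φ₂ = -0.006065
x = cos φ₁ sin φ₂ − sin φ₁ cos φ₂ cos Δλ = 0.002586
θ = atan2(y, x) = -66.9118° → 293.0882° (mod 360°)

293.1°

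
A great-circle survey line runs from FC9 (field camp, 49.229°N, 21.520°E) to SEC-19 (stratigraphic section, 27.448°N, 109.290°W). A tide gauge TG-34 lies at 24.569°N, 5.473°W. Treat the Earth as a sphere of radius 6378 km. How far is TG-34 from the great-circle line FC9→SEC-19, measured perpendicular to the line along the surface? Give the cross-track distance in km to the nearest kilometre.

3605 km

δ₁₃ = central angle FC9→TG-34 = 0.565912 rad  (haversine)
θ₁₃ = bearing FC9→TG-34 = 230.341°,  θ₁₂ = bearing FC9→SEC-19 = 317.780°
dₓₜ = R·arcsin(sin δ₁₃ · sin(θ₁₃ − θ₁₂)) = 6378·arcsin(0.53619·sin(-87.439°)) = -3605.340 km
|dₓₜ| = 3605.340 km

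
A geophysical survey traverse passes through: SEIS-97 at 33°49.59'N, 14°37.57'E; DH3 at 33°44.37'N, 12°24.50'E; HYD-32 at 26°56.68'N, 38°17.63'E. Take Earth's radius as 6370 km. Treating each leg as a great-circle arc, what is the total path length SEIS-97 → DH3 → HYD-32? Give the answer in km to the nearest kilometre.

SEIS-97: φ = +33.82650°, λ = +14.62617°
DH3: φ = +33.73950°, λ = +12.40833°
HYD-32: φ = +26.94467°, λ = +38.29383°
SEIS-97→DH3: c = 0.032208 rad, d = 205.16 km
DH3→HYD-32: c = 0.406272 rad, d = 2587.96 km
Total = 205.16 + 2587.96 = 2793.12 km

2793 km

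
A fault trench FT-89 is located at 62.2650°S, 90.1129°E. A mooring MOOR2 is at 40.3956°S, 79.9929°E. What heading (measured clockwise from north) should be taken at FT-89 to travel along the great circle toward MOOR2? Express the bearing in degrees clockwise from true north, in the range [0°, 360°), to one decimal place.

339.7°

Δλ = -10.1200°
y = sin Δλ · cos φ₂ = -0.133819
x = cos φ₁ sin φ₂ − sin φ₁ cos φ₂ cos Δλ = 0.362005
θ = atan2(y, x) = -20.2874° → 339.7126° (mod 360°)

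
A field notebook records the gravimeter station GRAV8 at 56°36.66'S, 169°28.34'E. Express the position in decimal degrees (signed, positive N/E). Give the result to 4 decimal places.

lat: 56.6110° S → -56.6110°
lon: 169.4723° E → +169.4723°

-56.6110°, +169.4723°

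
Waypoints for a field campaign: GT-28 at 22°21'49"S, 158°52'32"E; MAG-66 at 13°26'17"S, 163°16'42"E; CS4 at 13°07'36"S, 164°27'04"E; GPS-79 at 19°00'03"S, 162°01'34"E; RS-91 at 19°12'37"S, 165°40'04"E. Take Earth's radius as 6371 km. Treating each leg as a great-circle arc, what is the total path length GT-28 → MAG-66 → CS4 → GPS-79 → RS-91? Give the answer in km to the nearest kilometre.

GT-28: φ = -22.36361°, λ = +158.87556°
MAG-66: φ = -13.43806°, λ = +163.27833°
CS4: φ = -13.12667°, λ = +164.45111°
GPS-79: φ = -19.00083°, λ = +162.02611°
RS-91: φ = -19.21028°, λ = +165.66778°
GT-28→MAG-66: c = 0.172047 rad, d = 1096.11 km
MAG-66→CS4: c = 0.020649 rad, d = 131.56 km
CS4→GPS-79: c = 0.110288 rad, d = 702.64 km
GPS-79→RS-91: c = 0.060168 rad, d = 383.33 km
Total = 1096.11 + 131.56 + 702.64 + 383.33 = 2313.64 km

2314 km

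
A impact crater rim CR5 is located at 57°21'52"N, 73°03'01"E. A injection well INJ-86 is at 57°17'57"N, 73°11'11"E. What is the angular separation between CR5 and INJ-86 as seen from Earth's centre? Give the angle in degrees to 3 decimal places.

0.098°

CR5: φ = +57.36444°, λ = +73.05028°
INJ-86: φ = +57.29917°, λ = +73.18639°
Δφ = -0.0653°,  Δλ = 0.1361°
a = sin²(Δφ/2) + cos φ₁ cos φ₂ sin²(Δλ/2) = 0.000001
c = 2·arcsin(√a) = 0.001715 rad = 0.0983°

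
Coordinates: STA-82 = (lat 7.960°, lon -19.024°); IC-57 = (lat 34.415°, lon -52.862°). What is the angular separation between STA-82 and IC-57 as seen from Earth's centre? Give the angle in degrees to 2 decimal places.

40.81°

Δφ = 26.4550°,  Δλ = -33.8380°
a = sin²(Δφ/2) + cos φ₁ cos φ₂ sin²(Δλ/2) = 0.121553
c = 2·arcsin(√a) = 0.712248 rad = 40.8088°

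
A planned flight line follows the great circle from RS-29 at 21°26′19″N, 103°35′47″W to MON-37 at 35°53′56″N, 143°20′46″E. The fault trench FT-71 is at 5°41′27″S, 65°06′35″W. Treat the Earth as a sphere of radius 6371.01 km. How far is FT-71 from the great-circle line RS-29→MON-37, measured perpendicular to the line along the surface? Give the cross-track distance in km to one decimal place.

825.7 km

RS-29: φ = +21.43861°, λ = -103.59639°
MON-37: φ = +35.89889°, λ = +143.34611°
FT-71: φ = -5.69083°, λ = -65.10972°
δ₁₃ = central angle RS-29→FT-71 = 0.811020 rad  (haversine)
θ₁₃ = bearing RS-29→FT-71 = 121.332°,  θ₁₂ = bearing RS-29→MON-37 = 311.600°
dₓₜ = R·arcsin(sin δ₁₃ · sin(θ₁₃ − θ₁₂)) = 6371.01·arcsin(0.72499·sin(-190.268°)) = 825.676 km
|dₓₜ| = 825.676 km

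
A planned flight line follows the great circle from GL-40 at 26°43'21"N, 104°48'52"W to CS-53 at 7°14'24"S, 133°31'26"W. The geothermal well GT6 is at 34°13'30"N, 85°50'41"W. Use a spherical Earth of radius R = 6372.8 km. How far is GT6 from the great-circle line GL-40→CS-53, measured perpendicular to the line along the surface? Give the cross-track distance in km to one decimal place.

GL-40: φ = +26.72250°, λ = -104.81444°
CS-53: φ = -7.24000°, λ = -133.52389°
GT6: φ = +34.22500°, λ = -85.84472°
δ₁₃ = central angle GL-40→GT6 = 0.313272 rad  (haversine)
θ₁₃ = bearing GL-40→GT6 = 60.711°,  θ₁₂ = bearing GL-40→CS-53 = 223.406°
dₓₜ = R·arcsin(sin δ₁₃ · sin(θ₁₃ − θ₁₂)) = 6372.8·arcsin(0.30817·sin(-162.695°)) = -585.001 km
|dₓₜ| = 585.001 km

585.0 km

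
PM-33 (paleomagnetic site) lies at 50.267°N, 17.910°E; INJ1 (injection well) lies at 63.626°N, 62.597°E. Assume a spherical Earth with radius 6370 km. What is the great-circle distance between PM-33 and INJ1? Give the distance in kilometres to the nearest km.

3004 km

Δφ = 13.3590°,  Δλ = 44.6870°
a = sin²(Δφ/2) + cos φ₁ cos φ₂ sin²(Δλ/2) = 0.054567
c = 2·arcsin(√a) = 0.471547 rad = 27.0177°
d = R·c = 6370 × 0.471547 = 3003.8 km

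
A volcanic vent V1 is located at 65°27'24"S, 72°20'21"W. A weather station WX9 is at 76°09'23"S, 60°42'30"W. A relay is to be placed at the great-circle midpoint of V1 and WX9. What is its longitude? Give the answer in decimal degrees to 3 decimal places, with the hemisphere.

V1: φ = -65.45667°, λ = -72.33917°
WX9: φ = -76.15639°, λ = -60.70833°
Bx = cos φ₂ cos Δλ = 0.234360,  By = cos φ₂ sin Δλ = 0.048239
φₘ = atan2(sin φ₁ + sin φ₂, √((cos φ₁ + Bx)² + By²)) = -70.89148°
λₘ = λ₁ + atan2(By, cos φ₁ + Bx) = -68.09316°

68.093°W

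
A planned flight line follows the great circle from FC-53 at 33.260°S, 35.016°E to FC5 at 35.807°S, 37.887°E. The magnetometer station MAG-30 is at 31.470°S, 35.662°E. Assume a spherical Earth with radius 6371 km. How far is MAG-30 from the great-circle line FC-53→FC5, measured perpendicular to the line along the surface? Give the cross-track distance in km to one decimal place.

δ₁₃ = central angle FC-53→MAG-30 = 0.032660 rad  (haversine)
θ₁₃ = bearing FC-53→MAG-30 = 17.127°,  θ₁₂ = bearing FC-53→FC5 = 137.926°
dₓₜ = R·arcsin(sin δ₁₃ · sin(θ₁₃ − θ₁₂)) = 6371·arcsin(0.03265·sin(-120.800°)) = -178.724 km
|dₓₜ| = 178.724 km

178.7 km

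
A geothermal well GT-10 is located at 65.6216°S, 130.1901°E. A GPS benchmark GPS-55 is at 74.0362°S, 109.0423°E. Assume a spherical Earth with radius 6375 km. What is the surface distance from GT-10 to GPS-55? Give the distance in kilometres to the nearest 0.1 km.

1225.2 km

Δφ = -8.4146°,  Δλ = -21.1478°
a = sin²(Δφ/2) + cos φ₁ cos φ₂ sin²(Δλ/2) = 0.009205
c = 2·arcsin(√a) = 0.192182 rad = 11.0112°
d = R·c = 6375 × 0.192182 = 1225.2 km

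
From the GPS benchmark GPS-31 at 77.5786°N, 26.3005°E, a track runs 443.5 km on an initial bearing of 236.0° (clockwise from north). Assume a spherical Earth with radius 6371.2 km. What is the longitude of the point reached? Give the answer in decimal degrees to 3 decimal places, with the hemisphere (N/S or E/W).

δ = d/R = 443.5/6371.2 = 0.069610 rad
φ₂ = arcsin(sin φ₁ cos δ + cos φ₁ sin δ cos θ)
   = arcsin(0.97659·0.99758 + 0.21510·0.06955·-0.55919) = 74.98561°
λ₂ = λ₁ + atan2(sin θ sin δ cos φ₁, cos δ − sin φ₁ sin φ₂) = 13.43969°

13.440°E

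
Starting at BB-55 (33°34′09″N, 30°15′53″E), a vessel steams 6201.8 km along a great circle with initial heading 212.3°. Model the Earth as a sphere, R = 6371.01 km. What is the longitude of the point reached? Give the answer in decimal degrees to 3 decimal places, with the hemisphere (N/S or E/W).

2.940°E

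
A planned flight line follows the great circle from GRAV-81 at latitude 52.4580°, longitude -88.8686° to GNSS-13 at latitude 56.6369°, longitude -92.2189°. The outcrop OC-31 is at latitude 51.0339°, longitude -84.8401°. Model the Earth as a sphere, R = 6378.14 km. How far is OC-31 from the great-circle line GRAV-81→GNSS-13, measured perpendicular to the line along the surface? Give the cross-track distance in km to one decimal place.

δ₁₃ = central angle GRAV-81→OC-31 = 0.050118 rad  (haversine)
θ₁₃ = bearing GRAV-81→OC-31 = 118.131°,  θ₁₂ = bearing GRAV-81→GNSS-13 = 336.415°
dₓₜ = R·arcsin(sin δ₁₃ · sin(θ₁₃ − θ₁₂)) = 6378.14·arcsin(0.05010·sin(-218.284°)) = 197.997 km
|dₓₜ| = 197.997 km

198.0 km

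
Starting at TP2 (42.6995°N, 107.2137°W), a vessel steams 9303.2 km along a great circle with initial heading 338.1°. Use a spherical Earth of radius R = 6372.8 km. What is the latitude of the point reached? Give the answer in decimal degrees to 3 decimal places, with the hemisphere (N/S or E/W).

δ = d/R = 9303.2/6372.8 = 1.459829 rad
φ₂ = arcsin(sin φ₁ cos δ + cos φ₁ sin δ cos θ)
   = arcsin(0.67815·0.11074 + 0.73492·0.99385·0.92784) = 48.83266°
λ₂ = λ₁ + atan2(sin θ sin δ cos φ₁, cos δ − sin φ₁ sin φ₂) = 107.05963°

48.833°N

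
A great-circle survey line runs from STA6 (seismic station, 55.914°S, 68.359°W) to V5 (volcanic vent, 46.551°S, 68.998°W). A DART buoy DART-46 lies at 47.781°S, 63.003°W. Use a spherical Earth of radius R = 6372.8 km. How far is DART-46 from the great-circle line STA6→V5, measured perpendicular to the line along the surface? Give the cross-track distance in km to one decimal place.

δ₁₃ = central angle STA6→DART-46 = 0.153133 rad  (haversine)
θ₁₃ = bearing STA6→DART-46 = 24.281°,  θ₁₂ = bearing STA6→V5 = 357.300°
dₓₜ = R·arcsin(sin δ₁₃ · sin(θ₁₃ − θ₁₂)) = 6372.8·arcsin(0.15253·sin(-333.019°)) = 441.371 km
|dₓₜ| = 441.371 km

441.4 km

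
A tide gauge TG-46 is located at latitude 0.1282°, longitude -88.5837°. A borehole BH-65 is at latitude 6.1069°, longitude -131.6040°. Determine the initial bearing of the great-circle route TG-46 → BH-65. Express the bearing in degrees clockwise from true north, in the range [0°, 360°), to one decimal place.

Δλ = -43.0203°
y = sin Δλ · cos φ₂ = -0.678386
x = cos φ₁ sin φ₂ − sin φ₁ cos φ₂ cos Δλ = 0.104757
θ = atan2(y, x) = -81.2217° → 278.7783° (mod 360°)

278.8°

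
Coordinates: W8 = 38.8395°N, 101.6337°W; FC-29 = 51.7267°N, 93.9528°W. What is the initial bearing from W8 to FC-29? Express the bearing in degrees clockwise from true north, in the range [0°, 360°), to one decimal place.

20.1°

Δλ = 7.6809°
y = sin Δλ · cos φ₂ = 0.082788
x = cos φ₁ sin φ₂ − sin φ₁ cos φ₂ cos Δλ = 0.226518
θ = atan2(y, x) = 20.0765° → 20.0765° (mod 360°)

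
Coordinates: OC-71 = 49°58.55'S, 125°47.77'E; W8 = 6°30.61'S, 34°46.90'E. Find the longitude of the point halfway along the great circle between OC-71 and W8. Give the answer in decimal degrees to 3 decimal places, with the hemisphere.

OC-71: φ = -49.97583°, λ = +125.79617°
W8: φ = -6.51017°, λ = +34.78167°
Bx = cos φ₂ cos Δλ = -0.017591,  By = cos φ₂ sin Δλ = -0.993396
φₘ = atan2(sin φ₁ + sin φ₂, √((cos φ₁ + Bx)² + By²)) = -36.82945°
λₘ = λ₁ + atan2(By, cos φ₁ + Bx) = 67.99388°

67.994°E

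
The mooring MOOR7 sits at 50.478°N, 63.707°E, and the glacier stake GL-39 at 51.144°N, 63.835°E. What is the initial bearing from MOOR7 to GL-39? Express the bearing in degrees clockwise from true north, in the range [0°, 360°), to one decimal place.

6.9°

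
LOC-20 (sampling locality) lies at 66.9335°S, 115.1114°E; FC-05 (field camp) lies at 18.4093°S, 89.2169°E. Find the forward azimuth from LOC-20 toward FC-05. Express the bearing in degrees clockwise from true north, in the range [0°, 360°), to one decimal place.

Δλ = -25.8945°
y = sin Δλ · cos φ₂ = -0.414366
x = cos φ₁ sin φ₂ − sin φ₁ cos φ₂ cos Δλ = 0.661589
θ = atan2(y, x) = -32.0597° → 327.9403° (mod 360°)

327.9°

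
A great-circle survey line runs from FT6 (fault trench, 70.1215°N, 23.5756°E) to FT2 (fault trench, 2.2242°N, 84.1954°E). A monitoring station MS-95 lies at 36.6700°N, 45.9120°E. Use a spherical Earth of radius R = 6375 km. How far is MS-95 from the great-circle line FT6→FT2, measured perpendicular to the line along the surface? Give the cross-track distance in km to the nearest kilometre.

δ₁₃ = central angle FT6→MS-95 = 0.619981 rad  (haversine)
θ₁₃ = bearing FT6→MS-95 = 148.356°,  θ₁₂ = bearing FT6→FT2 = 117.217°
dₓₜ = R·arcsin(sin δ₁₃ · sin(θ₁₃ − θ₁₂)) = 6375·arcsin(0.58102·sin(31.138°)) = 1945.417 km
|dₓₜ| = 1945.417 km

1945 km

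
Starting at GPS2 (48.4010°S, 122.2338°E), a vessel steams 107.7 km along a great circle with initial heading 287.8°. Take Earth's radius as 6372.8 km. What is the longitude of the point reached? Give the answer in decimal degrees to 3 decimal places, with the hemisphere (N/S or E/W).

δ = d/R = 107.7/6372.8 = 0.016900 rad
φ₂ = arcsin(sin φ₁ cos δ + cos φ₁ sin δ cos θ)
   = arcsin(-0.74781·0.99986 + 0.66391·0.01690·0.30570) = -48.09670°
λ₂ = λ₁ + atan2(sin θ sin δ cos φ₁, cos δ − sin φ₁ sin φ₂) = 120.85332°

120.853°E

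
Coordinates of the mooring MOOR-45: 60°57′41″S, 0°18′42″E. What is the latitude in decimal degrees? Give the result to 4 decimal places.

60.9614°S

60° + 57′/60 + 41″/3600 = 60 + 0.95000 + 0.01139 = 60.9614°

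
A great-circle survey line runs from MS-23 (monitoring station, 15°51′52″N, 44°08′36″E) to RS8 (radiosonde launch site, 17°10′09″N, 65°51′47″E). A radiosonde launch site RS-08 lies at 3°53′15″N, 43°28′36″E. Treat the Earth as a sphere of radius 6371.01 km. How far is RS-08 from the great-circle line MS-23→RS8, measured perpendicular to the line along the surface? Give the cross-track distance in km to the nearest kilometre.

1314 km

MS-23: φ = +15.86444°, λ = +44.14333°
RS8: φ = +17.16917°, λ = +65.86306°
RS-08: φ = +3.88750°, λ = +43.47667°
δ₁₃ = central angle MS-23→RS-08 = 0.209350 rad  (haversine)
θ₁₃ = bearing MS-23→RS-08 = 183.202°,  θ₁₂ = bearing MS-23→RS8 = 83.336°
dₓₜ = R·arcsin(sin δ₁₃ · sin(θ₁₃ − θ₁₂)) = 6371.01·arcsin(0.20782·sin(99.866°)) = 1313.758 km
|dₓₜ| = 1313.758 km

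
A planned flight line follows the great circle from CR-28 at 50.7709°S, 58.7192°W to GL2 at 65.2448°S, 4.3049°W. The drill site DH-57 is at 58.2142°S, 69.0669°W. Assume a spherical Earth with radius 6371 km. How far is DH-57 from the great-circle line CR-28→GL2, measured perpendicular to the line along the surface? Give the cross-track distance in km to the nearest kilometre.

1031 km

δ₁₃ = central angle CR-28→DH-57 = 0.166592 rad  (haversine)
θ₁₃ = bearing CR-28→DH-57 = 214.790°,  θ₁₂ = bearing CR-28→GL2 = 138.547°
dₓₜ = R·arcsin(sin δ₁₃ · sin(θ₁₃ − θ₁₂)) = 6371·arcsin(0.16582·sin(76.243°)) = 1030.642 km
|dₓₜ| = 1030.642 km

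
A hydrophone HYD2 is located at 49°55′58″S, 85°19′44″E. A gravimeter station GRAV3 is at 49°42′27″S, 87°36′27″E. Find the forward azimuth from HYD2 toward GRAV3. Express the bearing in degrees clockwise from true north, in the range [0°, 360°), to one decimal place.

82.2°

HYD2: φ = -49.93278°, λ = +85.32889°
GRAV3: φ = -49.70750°, λ = +87.60750°
Δλ = 2.2786°
y = sin Δλ · cos φ₂ = 0.025712
x = cos φ₁ sin φ₂ − sin φ₁ cos φ₂ cos Δλ = 0.003541
θ = atan2(y, x) = 82.1596° → 82.1596° (mod 360°)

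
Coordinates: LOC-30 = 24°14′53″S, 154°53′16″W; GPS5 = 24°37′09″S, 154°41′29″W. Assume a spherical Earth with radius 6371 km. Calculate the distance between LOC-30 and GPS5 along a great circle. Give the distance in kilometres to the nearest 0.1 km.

45.8 km

LOC-30: φ = -24.24806°, λ = -154.88778°
GPS5: φ = -24.61917°, λ = -154.69139°
Δφ = -0.3711°,  Δλ = 0.1964°
a = sin²(Δφ/2) + cos φ₁ cos φ₂ sin²(Δλ/2) = 0.000013
c = 2·arcsin(√a) = 0.007190 rad = 0.4119°
d = R·c = 6371 × 0.007190 = 45.8 km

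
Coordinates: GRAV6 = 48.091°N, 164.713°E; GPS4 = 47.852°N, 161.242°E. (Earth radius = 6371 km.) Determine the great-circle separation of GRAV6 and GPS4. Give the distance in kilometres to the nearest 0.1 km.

Δφ = -0.2390°,  Δλ = -3.4710°
a = sin²(Δφ/2) + cos φ₁ cos φ₂ sin²(Δλ/2) = 0.000415
c = 2·arcsin(√a) = 0.040769 rad = 2.3359°
d = R·c = 6371 × 0.040769 = 259.7 km

259.7 km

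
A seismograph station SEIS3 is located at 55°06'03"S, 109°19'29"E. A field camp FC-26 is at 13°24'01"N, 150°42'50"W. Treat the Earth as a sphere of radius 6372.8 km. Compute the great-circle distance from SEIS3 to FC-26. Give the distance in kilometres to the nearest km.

SEIS3: φ = -55.10083°, λ = +109.32472°
FC-26: φ = +13.40028°, λ = -150.71389°
Δφ = 68.5011°,  Δλ = 99.9614°
a = sin²(Δφ/2) + cos φ₁ cos φ₂ sin²(Δλ/2) = 0.643175
c = 2·arcsin(√a) = 1.861212 rad = 106.6396°
d = R·c = 6372.8 × 1.861212 = 11861.1 km

11861 km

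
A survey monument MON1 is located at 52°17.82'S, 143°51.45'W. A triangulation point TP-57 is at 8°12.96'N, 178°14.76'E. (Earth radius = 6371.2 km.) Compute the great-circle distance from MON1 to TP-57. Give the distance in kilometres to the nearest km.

MON1: φ = -52.29700°, λ = -143.85750°
TP-57: φ = +8.21600°, λ = +178.24600°
Δφ = 60.5130°,  Δλ = -37.8965°
a = sin²(Δφ/2) + cos φ₁ cos φ₂ sin²(Δλ/2) = 0.317708
c = 2·arcsin(√a) = 1.197611 rad = 68.6181°
d = R·c = 6371.2 × 1.197611 = 7630.2 km

7630 km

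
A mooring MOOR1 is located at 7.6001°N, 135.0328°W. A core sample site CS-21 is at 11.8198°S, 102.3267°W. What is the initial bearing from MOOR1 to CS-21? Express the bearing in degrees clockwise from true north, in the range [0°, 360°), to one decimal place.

120.5°

Δλ = 32.7061°
y = sin Δλ · cos φ₂ = 0.528873
x = cos φ₁ sin φ₂ − sin φ₁ cos φ₂ cos Δλ = -0.311964
θ = atan2(y, x) = 120.5349° → 120.5349° (mod 360°)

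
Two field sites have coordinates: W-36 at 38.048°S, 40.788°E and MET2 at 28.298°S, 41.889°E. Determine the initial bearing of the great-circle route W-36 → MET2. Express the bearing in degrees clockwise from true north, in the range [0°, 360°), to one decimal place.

Δλ = 1.1010°
y = sin Δλ · cos φ₂ = 0.016919
x = cos φ₁ sin φ₂ − sin φ₁ cos φ₂ cos Δλ = 0.169249
θ = atan2(y, x) = 5.7085° → 5.7085° (mod 360°)

5.7°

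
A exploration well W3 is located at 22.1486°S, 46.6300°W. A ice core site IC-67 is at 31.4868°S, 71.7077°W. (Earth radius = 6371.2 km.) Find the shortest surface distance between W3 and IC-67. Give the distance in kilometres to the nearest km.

2688 km

Δφ = -9.3382°,  Δλ = -25.0777°
a = sin²(Δφ/2) + cos φ₁ cos φ₂ sin²(Δλ/2) = 0.043853
c = 2·arcsin(√a) = 0.421948 rad = 24.1758°
d = R·c = 6371.2 × 0.421948 = 2688.3 km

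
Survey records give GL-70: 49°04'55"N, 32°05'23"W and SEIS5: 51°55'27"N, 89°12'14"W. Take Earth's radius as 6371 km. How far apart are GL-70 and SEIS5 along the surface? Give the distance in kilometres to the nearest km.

GL-70: φ = +49.08194°, λ = -32.08972°
SEIS5: φ = +51.92417°, λ = -89.20389°
Δφ = 2.8422°,  Δλ = -57.1142°
a = sin²(Δφ/2) + cos φ₁ cos φ₂ sin²(Δλ/2) = 0.092919
c = 2·arcsin(√a) = 0.619513 rad = 35.4955°
d = R·c = 6371 × 0.619513 = 3946.9 km

3947 km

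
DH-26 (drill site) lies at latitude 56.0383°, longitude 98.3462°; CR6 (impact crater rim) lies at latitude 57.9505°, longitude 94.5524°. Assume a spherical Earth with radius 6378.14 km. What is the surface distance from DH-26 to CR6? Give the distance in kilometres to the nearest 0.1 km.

313.3 km

Δφ = 1.9122°,  Δλ = -3.7938°
a = sin²(Δφ/2) + cos φ₁ cos φ₂ sin²(Δλ/2) = 0.000603
c = 2·arcsin(√a) = 0.049127 rad = 2.8148°
d = R·c = 6378.14 × 0.049127 = 313.3 km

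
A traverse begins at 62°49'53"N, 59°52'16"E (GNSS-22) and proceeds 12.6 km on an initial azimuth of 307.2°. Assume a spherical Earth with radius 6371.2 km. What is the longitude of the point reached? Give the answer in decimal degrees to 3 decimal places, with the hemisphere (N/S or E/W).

59.673°E

GNSS-22: φ = +62.83139°, λ = +59.87111°
δ = d/R = 12.6/6371.2 = 0.001978 rad
φ₂ = arcsin(sin φ₁ cos δ + cos φ₁ sin δ cos θ)
   = arcsin(0.88967·1.00000 + 0.45661·0.00198·0.60460) = 62.89976°
λ₂ = λ₁ + atan2(sin θ sin δ cos φ₁, cos δ − sin φ₁ sin φ₂) = 59.67299°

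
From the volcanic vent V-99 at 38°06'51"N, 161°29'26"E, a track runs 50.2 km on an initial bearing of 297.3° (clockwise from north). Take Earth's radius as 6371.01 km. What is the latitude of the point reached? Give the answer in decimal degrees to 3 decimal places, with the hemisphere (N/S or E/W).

V-99: φ = +38.11417°, λ = +161.49056°
δ = d/R = 50.2/6371.01 = 0.007879 rad
φ₂ = arcsin(sin φ₁ cos δ + cos φ₁ sin δ cos θ)
   = arcsin(0.61723·0.99997 + 0.78678·0.00788·0.45865) = 38.32012°
λ₂ = λ₁ + atan2(sin θ sin δ cos φ₁, cos δ − sin φ₁ sin φ₂) = 160.97922°

38.320°N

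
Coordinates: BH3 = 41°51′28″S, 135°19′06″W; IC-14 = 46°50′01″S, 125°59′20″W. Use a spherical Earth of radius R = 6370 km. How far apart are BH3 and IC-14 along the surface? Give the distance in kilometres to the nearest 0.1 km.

BH3: φ = -41.85778°, λ = -135.31833°
IC-14: φ = -46.83361°, λ = -125.98889°
Δφ = -4.9758°,  Δλ = 9.3294°
a = sin²(Δφ/2) + cos φ₁ cos φ₂ sin²(Δλ/2) = 0.005254
c = 2·arcsin(√a) = 0.145100 rad = 8.3136°
d = R·c = 6370 × 0.145100 = 924.3 km

924.3 km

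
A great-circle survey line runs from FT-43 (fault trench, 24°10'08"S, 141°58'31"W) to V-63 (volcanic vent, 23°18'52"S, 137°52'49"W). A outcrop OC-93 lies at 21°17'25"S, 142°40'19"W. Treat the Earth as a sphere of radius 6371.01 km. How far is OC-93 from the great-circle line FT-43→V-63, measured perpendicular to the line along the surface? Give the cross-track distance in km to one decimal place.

327.9 km

FT-43: φ = -24.16889°, λ = -141.97528°
V-63: φ = -23.31444°, λ = -137.88028°
OC-93: φ = -21.29028°, λ = -142.67194°
δ₁₃ = central angle FT-43→OC-93 = 0.051477 rad  (haversine)
θ₁₃ = bearing FT-43→OC-93 = 347.281°,  θ₁₂ = bearing FT-43→V-63 = 77.989°
dₓₜ = R·arcsin(sin δ₁₃ · sin(θ₁₃ − θ₁₂)) = 6371.01·arcsin(0.05145·sin(269.292°)) = -327.937 km
|dₓₜ| = 327.937 km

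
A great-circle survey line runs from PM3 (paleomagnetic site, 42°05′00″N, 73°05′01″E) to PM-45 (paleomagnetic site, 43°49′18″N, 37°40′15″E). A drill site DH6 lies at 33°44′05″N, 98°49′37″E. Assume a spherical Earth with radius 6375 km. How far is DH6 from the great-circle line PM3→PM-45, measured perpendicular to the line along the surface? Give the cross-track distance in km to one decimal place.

PM3: φ = +42.08333°, λ = +73.08361°
PM-45: φ = +43.82167°, λ = +37.67083°
DH6: φ = +33.73472°, λ = +98.82694°
δ₁₃ = central angle PM3→DH6 = 0.381399 rad  (haversine)
θ₁₃ = bearing PM3→DH6 = 103.973°,  θ₁₂ = bearing PM3→PM-45 = 285.989°
dₓₜ = R·arcsin(sin δ₁₃ · sin(θ₁₃ − θ₁₂)) = 6375·arcsin(0.37222·sin(-182.016°)) = 83.468 km
|dₓₜ| = 83.468 km

83.5 km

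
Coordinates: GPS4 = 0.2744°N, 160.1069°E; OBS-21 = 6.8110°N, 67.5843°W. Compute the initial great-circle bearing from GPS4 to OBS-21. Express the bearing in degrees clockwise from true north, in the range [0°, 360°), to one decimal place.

80.6°

Δλ = 132.3088°
y = sin Δλ · cos φ₂ = 0.734309
x = cos φ₁ sin φ₂ − sin φ₁ cos φ₂ cos Δλ = 0.121794
θ = atan2(y, x) = 80.5825° → 80.5825° (mod 360°)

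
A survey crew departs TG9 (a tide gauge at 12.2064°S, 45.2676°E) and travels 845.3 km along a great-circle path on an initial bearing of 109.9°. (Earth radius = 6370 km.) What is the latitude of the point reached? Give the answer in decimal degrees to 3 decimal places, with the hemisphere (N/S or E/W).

14.690°S

δ = d/R = 845.3/6370 = 0.132700 rad
φ₂ = arcsin(sin φ₁ cos δ + cos φ₁ sin δ cos θ)
   = arcsin(-0.21143·0.99121 + 0.97739·0.13231·-0.34038) = -14.69022°
λ₂ = λ₁ + atan2(sin θ sin δ cos φ₁, cos δ − sin φ₁ sin φ₂) = 52.65715°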